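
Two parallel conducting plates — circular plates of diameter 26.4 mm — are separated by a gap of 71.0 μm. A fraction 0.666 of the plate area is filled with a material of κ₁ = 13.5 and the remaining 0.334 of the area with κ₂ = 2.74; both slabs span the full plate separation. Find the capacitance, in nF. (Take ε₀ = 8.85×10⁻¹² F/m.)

C ≈ 0.676 nF

A = π(26.4/2 mm)² = 5.47×10⁻⁴ m².
Side-by-side slabs ⇒ two capacitors in parallel, each spanning the full gap.
C₁ = κ₁ε₀A₁/d = 13.5 × 8.85×10⁻¹² × 3.65×10⁻⁴ / 7.10×10⁻⁵ = 6.13×10⁻¹⁰ F.
C₂ = κ₂ε₀A₂/d = 2.74 × 8.85×10⁻¹² × 1.83×10⁻⁴ / 7.10×10⁻⁵ = 6.24×10⁻¹¹ F.
C = C₁ + C₂ = 6.76×10⁻¹⁰ F.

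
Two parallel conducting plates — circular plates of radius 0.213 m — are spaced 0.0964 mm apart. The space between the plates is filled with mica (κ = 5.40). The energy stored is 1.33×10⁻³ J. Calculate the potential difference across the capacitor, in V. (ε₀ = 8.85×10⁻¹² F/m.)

A = π(0.213 m)² = 0.143 m².
C = κε₀A/d = 5.40 × 8.85×10⁻¹² × 0.143 / 9.64×10⁻⁵ = 7.07×10⁻⁸ F.
V = √(2U/C) = √(2 × 1.33×10⁻³ / 7.07×10⁻⁸) = 1.94×10² V.

V ≈ 194 V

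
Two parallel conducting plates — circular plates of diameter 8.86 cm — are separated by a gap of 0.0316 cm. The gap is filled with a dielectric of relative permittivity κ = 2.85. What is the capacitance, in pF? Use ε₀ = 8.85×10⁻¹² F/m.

A = π(8.86/2 cm)² = 6.17×10⁻³ m².
C = κε₀A/d = 2.85 × 8.85×10⁻¹² × 6.17×10⁻³ / 3.16×10⁻⁴ = 4.92×10⁻¹⁰ F.

492 pF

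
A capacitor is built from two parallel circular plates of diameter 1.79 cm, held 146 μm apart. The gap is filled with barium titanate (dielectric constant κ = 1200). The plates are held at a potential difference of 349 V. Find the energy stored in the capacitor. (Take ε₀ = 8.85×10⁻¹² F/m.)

A = π(1.79/2 cm)² = 2.52×10⁻⁴ m².
C = κε₀A/d = 1200 × 8.85×10⁻¹² × 2.52×10⁻⁴ / 1.46×10⁻⁴ = 1.83×10⁻⁸ F.
U = ½CV² = ½ × 1.83×10⁻⁸ × (349)² = 1.11×10⁻³ J.

1.11 mJ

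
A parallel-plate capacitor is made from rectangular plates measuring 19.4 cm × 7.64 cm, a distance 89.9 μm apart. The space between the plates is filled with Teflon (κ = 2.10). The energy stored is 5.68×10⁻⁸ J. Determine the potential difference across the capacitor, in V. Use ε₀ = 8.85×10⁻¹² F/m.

V ≈ 6.09 V

A = 19.4 × 7.64 cm² = 1.48×10⁻² m².
C = κε₀A/d = 2.10 × 8.85×10⁻¹² × 1.48×10⁻² / 8.99×10⁻⁵ = 3.06×10⁻⁹ F.
V = √(2U/C) = √(2 × 5.68×10⁻⁸ / 3.06×10⁻⁹) = 6.09 V.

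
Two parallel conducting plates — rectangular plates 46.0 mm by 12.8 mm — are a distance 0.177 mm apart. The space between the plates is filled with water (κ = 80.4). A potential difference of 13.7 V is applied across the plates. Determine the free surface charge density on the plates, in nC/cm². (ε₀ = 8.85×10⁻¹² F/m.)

σ ≈ 5.51 nC/cm²

A = 46.0 × 12.8 mm² = 5.89×10⁻⁴ m².
C = κε₀A/d = 80.4 × 8.85×10⁻¹² × 5.89×10⁻⁴ / 1.77×10⁻⁴ = 2.37×10⁻⁹ F.
σ = Q/A = CV/A = 2.37×10⁻⁹ × 13.7 / 5.89×10⁻⁴ = 5.51×10⁻⁵ C/m².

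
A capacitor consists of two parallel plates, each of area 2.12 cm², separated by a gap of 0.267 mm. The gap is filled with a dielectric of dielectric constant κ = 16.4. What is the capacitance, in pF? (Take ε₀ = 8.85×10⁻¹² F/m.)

115 pF

A = 2.12 cm² = 2.12×10⁻⁴ m².
C = κε₀A/d = 16.4 × 8.85×10⁻¹² × 2.12×10⁻⁴ / 2.67×10⁻⁴ = 1.15×10⁻¹⁰ F.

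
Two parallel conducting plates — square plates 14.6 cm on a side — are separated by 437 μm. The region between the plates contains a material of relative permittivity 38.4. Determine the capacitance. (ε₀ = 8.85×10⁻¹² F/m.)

C ≈ 16.6 nF

A = (14.6 cm)² = 2.13×10⁻² m².
C = κε₀A/d = 38.4 × 8.85×10⁻¹² × 2.13×10⁻² / 4.37×10⁻⁴ = 1.66×10⁻⁸ F.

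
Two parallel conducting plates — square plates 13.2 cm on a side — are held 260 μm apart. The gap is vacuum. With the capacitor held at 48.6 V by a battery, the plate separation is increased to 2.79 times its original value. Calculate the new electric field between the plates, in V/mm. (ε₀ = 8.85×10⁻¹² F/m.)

A = (13.2 cm)² = 1.74×10⁻² m².
Initially C₁ = ε₀A/d = 8.85×10⁻¹² × 1.74×10⁻² / 2.60×10⁻⁴ = 5.93×10⁻¹⁰ F.
E₁ = 1.87×10⁵ V/m.
Battery connected ⇒ V is held fixed. E = V/d, so E₂/E₁ = d₁/d₂ = 0.358.
E₂ = 0.358 × 1.87×10⁵ = 6.70×10⁴ V/m.

E ≈ 67.0 V/mm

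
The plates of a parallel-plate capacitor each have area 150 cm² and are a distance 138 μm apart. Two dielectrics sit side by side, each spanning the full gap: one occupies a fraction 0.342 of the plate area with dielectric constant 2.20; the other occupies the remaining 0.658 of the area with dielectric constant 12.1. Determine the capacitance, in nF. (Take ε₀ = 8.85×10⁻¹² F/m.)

A = 150 cm² = 1.50×10⁻² m².
Side-by-side slabs ⇒ two capacitors in parallel, each spanning the full gap.
C₁ = κ₁ε₀A₁/d = 2.20 × 8.85×10⁻¹² × 5.13×10⁻³ / 1.38×10⁻⁴ = 7.24×10⁻¹⁰ F.
C₂ = κ₂ε₀A₂/d = 12.1 × 8.85×10⁻¹² × 9.87×10⁻³ / 1.38×10⁻⁴ = 7.66×10⁻⁹ F.
C = C₁ + C₂ = 8.38×10⁻⁹ F.

C ≈ 8.38 nF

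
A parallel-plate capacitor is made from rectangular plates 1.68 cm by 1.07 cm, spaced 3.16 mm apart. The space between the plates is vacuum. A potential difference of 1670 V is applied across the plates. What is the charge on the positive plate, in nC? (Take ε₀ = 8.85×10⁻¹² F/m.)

Q ≈ 0.841 nC

A = 1.68 × 1.07 cm² = 1.80×10⁻⁴ m².
C = ε₀A/d = 8.85×10⁻¹² × 1.80×10⁻⁴ / 3.16×10⁻³ = 5.03×10⁻¹³ F.
Q = CV = 5.03×10⁻¹³ × 1670 = 8.41×10⁻¹⁰ C.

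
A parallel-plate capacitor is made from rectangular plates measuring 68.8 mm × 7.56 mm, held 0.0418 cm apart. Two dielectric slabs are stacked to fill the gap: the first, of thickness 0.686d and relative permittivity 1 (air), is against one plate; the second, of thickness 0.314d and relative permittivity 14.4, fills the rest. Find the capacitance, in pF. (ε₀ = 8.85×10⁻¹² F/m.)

A = 68.8 × 7.56 mm² = 5.20×10⁻⁴ m².
Stacked slabs ⇒ two capacitors in series, each with the full plate area.
C₁ = κ₁ε₀A/d₁ = 1.00 × 8.85×10⁻¹² × 5.20×10⁻⁴ / 2.87×10⁻⁴ = 1.61×10⁻¹¹ F.
C₂ = κ₂ε₀A/d₂ = 14.4 × 8.85×10⁻¹² × 5.20×10⁻⁴ / 1.31×10⁻⁴ = 5.05×10⁻¹⁰ F.
C = (1/C₁ + 1/C₂)⁻¹ = 1.56×10⁻¹¹ F.

15.6 pF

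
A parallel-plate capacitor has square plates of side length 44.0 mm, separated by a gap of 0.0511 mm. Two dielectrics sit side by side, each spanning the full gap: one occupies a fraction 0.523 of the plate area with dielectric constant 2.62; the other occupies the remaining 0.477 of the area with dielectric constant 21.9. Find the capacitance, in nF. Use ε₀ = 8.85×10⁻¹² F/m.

A = (44.0 mm)² = 1.94×10⁻³ m².
Side-by-side slabs ⇒ two capacitors in parallel, each spanning the full gap.
C₁ = κ₁ε₀A₁/d = 2.62 × 8.85×10⁻¹² × 1.01×10⁻³ / 5.11×10⁻⁵ = 4.59×10⁻¹⁰ F.
C₂ = κ₂ε₀A₂/d = 21.9 × 8.85×10⁻¹² × 9.23×10⁻⁴ / 5.11×10⁻⁵ = 3.50×10⁻⁹ F.
C = C₁ + C₂ = 3.96×10⁻⁹ F.

C ≈ 3.96 nF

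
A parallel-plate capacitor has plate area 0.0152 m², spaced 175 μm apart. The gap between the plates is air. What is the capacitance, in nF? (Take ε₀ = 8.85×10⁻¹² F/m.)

C ≈ 0.769 nF

C = ε₀A/d = 8.85×10⁻¹² × 1.52×10⁻² / 1.75×10⁻⁴ = 7.69×10⁻¹⁰ F.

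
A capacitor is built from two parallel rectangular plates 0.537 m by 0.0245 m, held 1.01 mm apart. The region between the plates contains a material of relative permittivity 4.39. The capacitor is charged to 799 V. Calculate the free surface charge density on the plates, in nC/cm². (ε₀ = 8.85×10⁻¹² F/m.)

A = 0.537 × 0.0245 m² = 1.32×10⁻² m².
C = κε₀A/d = 4.39 × 8.85×10⁻¹² × 1.32×10⁻² / 1.01×10⁻³ = 5.06×10⁻¹⁰ F.
σ = Q/A = CV/A = 5.06×10⁻¹⁰ × 799 / 1.32×10⁻² = 3.07×10⁻⁵ C/m².

σ ≈ 3.07 nC/cm²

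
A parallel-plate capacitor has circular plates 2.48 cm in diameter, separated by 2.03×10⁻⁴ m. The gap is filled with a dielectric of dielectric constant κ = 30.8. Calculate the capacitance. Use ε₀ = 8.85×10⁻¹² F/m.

A = π(2.48/2 cm)² = 4.83×10⁻⁴ m².
C = κε₀A/d = 30.8 × 8.85×10⁻¹² × 4.83×10⁻⁴ / 2.03×10⁻⁴ = 6.49×10⁻¹⁰ F.

C ≈ 0.649 nF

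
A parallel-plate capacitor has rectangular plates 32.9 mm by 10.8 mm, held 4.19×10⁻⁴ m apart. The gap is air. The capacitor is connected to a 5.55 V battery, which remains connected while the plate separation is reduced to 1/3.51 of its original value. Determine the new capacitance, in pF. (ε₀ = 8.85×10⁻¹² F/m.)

A = 32.9 × 10.8 mm² = 3.55×10⁻⁴ m².
Initially C₁ = ε₀A/d = 8.85×10⁻¹² × 3.55×10⁻⁴ / 4.19×10⁻⁴ = 7.50×10⁻¹² F.
C = ε₀A/d scales as 1/d, so C₂/C₁ = d₁/d₂ = 3.51.
C₂ = 3.51 × 7.50×10⁻¹² = 2.63×10⁻¹¹ F.

C ≈ 26.3 pF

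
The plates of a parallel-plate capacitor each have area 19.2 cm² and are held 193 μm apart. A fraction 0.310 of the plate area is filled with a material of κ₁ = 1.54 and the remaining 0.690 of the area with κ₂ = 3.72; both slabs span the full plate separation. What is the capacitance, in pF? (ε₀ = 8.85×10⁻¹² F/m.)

A = 19.2 cm² = 1.92×10⁻³ m².
Side-by-side slabs ⇒ two capacitors in parallel, each spanning the full gap.
C₁ = κ₁ε₀A₁/d = 1.54 × 8.85×10⁻¹² × 5.95×10⁻⁴ / 1.93×10⁻⁴ = 4.20×10⁻¹¹ F.
C₂ = κ₂ε₀A₂/d = 3.72 × 8.85×10⁻¹² × 1.32×10⁻³ / 1.93×10⁻⁴ = 2.26×10⁻¹⁰ F.
C = C₁ + C₂ = 2.68×10⁻¹⁰ F.

C ≈ 268 pF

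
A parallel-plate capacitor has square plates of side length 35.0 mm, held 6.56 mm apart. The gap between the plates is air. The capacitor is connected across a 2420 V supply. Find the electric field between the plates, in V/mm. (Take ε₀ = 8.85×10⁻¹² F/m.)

369 V/mm

E = V/d = 2420 / 6.56×10⁻³ = 3.69×10⁵ V/m.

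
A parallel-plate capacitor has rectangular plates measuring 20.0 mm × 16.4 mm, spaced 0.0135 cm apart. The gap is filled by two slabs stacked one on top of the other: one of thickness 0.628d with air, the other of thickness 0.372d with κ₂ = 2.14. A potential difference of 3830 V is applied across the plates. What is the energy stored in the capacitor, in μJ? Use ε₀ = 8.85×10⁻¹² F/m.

A = 20.0 × 16.4 mm² = 3.28×10⁻⁴ m².
Stacked slabs ⇒ two capacitors in series, each with the full plate area.
C₁ = κ₁ε₀A/d₁ = 1.00 × 8.85×10⁻¹² × 3.28×10⁻⁴ / 8.48×10⁻⁵ = 3.42×10⁻¹¹ F.
C₂ = κ₂ε₀A/d₂ = 2.14 × 8.85×10⁻¹² × 3.28×10⁻⁴ / 5.02×10⁻⁵ = 1.24×10⁻¹⁰ F.
C = (1/C₁ + 1/C₂)⁻¹ = 2.68×10⁻¹¹ F.
U = ½CV² = ½ × 2.68×10⁻¹¹ × (3830)² = 1.97×10⁻⁴ J.

U ≈ 197 μJ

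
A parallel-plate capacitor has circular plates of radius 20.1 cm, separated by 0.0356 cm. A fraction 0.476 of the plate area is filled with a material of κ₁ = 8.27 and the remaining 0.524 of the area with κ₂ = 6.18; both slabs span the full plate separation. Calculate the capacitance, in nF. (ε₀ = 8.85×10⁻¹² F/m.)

C ≈ 22.6 nF

A = π(20.1 cm)² = 0.127 m².
Side-by-side slabs ⇒ two capacitors in parallel, each spanning the full gap.
C₁ = κ₁ε₀A₁/d = 8.27 × 8.85×10⁻¹² × 6.04×10⁻² / 3.56×10⁻⁴ = 1.24×10⁻⁸ F.
C₂ = κ₂ε₀A₂/d = 6.18 × 8.85×10⁻¹² × 6.65×10⁻² / 3.56×10⁻⁴ = 1.02×10⁻⁸ F.
C = C₁ + C₂ = 2.26×10⁻⁸ F.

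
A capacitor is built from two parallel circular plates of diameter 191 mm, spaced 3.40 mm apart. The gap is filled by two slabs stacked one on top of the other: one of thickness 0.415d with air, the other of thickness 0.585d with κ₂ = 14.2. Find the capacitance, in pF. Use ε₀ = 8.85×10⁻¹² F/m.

C ≈ 163 pF

A = π(191/2 mm)² = 2.87×10⁻² m².
Stacked slabs ⇒ two capacitors in series, each with the full plate area.
C₁ = κ₁ε₀A/d₁ = 1.00 × 8.85×10⁻¹² × 2.87×10⁻² / 1.41×10⁻³ = 1.80×10⁻¹⁰ F.
C₂ = κ₂ε₀A/d₂ = 14.2 × 8.85×10⁻¹² × 2.87×10⁻² / 1.99×10⁻³ = 1.81×10⁻⁹ F.
C = (1/C₁ + 1/C₂)⁻¹ = 1.63×10⁻¹⁰ F.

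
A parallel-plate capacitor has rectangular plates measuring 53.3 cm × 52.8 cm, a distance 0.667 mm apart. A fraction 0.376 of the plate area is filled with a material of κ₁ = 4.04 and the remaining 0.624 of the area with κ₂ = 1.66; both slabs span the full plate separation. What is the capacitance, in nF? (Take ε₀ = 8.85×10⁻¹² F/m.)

9.54 nF

A = 53.3 × 52.8 cm² = 0.281 m².
Side-by-side slabs ⇒ two capacitors in parallel, each spanning the full gap.
C₁ = κ₁ε₀A₁/d = 4.04 × 8.85×10⁻¹² × 0.106 / 6.67×10⁻⁴ = 5.67×10⁻⁹ F.
C₂ = κ₂ε₀A₂/d = 1.66 × 8.85×10⁻¹² × 0.176 / 6.67×10⁻⁴ = 3.87×10⁻⁹ F.
C = C₁ + C₂ = 9.54×10⁻⁹ F.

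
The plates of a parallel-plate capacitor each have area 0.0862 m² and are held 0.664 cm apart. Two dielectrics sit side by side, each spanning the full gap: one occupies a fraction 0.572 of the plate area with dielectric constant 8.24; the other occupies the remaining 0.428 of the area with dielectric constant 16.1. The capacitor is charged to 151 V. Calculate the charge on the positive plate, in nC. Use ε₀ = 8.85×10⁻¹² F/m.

Side-by-side slabs ⇒ two capacitors in parallel, each spanning the full gap.
C₁ = κ₁ε₀A₁/d = 8.24 × 8.85×10⁻¹² × 4.93×10⁻² / 6.64×10⁻³ = 5.42×10⁻¹⁰ F.
C₂ = κ₂ε₀A₂/d = 16.1 × 8.85×10⁻¹² × 3.69×10⁻² / 6.64×10⁻³ = 7.92×10⁻¹⁰ F.
C = C₁ + C₂ = 1.33×10⁻⁹ F.
Q = CV = 1.33×10⁻⁹ × 151 = 2.01×10⁻⁷ C.

Q ≈ 201 nC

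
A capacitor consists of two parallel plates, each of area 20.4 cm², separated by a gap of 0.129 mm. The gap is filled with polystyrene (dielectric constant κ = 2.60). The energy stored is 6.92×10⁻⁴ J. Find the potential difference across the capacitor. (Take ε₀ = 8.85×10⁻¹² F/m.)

A = 20.4 cm² = 2.04×10⁻³ m².
C = κε₀A/d = 2.60 × 8.85×10⁻¹² × 2.04×10⁻³ / 1.29×10⁻⁴ = 3.64×10⁻¹⁰ F.
V = √(2U/C) = √(2 × 6.92×10⁻⁴ / 3.64×10⁻¹⁰) = 1.95×10³ V.

V ≈ 1.95 kV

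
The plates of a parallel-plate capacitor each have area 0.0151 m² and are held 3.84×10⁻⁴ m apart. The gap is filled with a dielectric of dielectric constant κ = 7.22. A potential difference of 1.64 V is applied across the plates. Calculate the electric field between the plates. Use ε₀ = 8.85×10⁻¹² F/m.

E = V/d = 1.64 / 3.84×10⁻⁴ = 4.27×10³ V/m.

E ≈ 4.27 V/mm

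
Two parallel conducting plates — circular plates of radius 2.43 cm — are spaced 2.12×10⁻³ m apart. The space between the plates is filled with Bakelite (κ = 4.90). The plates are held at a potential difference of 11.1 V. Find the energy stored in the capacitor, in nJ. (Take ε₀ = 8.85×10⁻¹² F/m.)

A = π(2.43 cm)² = 1.86×10⁻³ m².
C = κε₀A/d = 4.90 × 8.85×10⁻¹² × 1.86×10⁻³ / 2.12×10⁻³ = 3.79×10⁻¹¹ F.
U = ½CV² = ½ × 3.79×10⁻¹¹ × (11.1)² = 2.34×10⁻⁹ J.

2.34 nJ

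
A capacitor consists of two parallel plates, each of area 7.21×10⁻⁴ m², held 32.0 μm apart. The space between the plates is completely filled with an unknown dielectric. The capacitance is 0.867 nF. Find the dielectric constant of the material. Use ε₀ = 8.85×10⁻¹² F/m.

κ ≈ 4.35

κ = Cd/(ε₀A) = 8.67×10⁻¹⁰ × 3.20×10⁻⁵ / (8.85×10⁻¹² × 7.21×10⁻⁴) = 4.35.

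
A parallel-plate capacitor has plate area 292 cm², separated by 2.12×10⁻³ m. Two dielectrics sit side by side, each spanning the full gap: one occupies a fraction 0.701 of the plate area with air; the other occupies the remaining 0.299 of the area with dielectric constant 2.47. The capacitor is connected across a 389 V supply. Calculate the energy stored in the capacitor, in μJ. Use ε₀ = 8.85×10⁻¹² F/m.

A = 292 cm² = 2.92×10⁻² m².
Side-by-side slabs ⇒ two capacitors in parallel, each spanning the full gap.
C₁ = κ₁ε₀A₁/d = 1.00 × 8.85×10⁻¹² × 2.05×10⁻² / 2.12×10⁻³ = 8.54×10⁻¹¹ F.
C₂ = κ₂ε₀A₂/d = 2.47 × 8.85×10⁻¹² × 8.73×10⁻³ / 2.12×10⁻³ = 9.00×10⁻¹¹ F.
C = C₁ + C₂ = 1.75×10⁻¹⁰ F.
U = ½CV² = ½ × 1.75×10⁻¹⁰ × (389)² = 1.33×10⁻⁵ J.

U ≈ 13.3 μJ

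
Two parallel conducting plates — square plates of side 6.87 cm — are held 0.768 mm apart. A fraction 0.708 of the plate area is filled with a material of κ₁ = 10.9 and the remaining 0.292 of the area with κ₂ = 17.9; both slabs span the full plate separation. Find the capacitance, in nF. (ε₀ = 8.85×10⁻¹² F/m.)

0.704 nF

A = (6.87 cm)² = 4.72×10⁻³ m².
Side-by-side slabs ⇒ two capacitors in parallel, each spanning the full gap.
C₁ = κ₁ε₀A₁/d = 10.9 × 8.85×10⁻¹² × 3.34×10⁻³ / 7.68×10⁻⁴ = 4.20×10⁻¹⁰ F.
C₂ = κ₂ε₀A₂/d = 17.9 × 8.85×10⁻¹² × 1.38×10⁻³ / 7.68×10⁻⁴ = 2.84×10⁻¹⁰ F.
C = C₁ + C₂ = 7.04×10⁻¹⁰ F.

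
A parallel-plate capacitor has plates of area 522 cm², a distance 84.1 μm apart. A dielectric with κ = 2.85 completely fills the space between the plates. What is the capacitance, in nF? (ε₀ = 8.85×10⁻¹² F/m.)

C ≈ 15.7 nF

A = 522 cm² = 5.22×10⁻² m².
C = κε₀A/d = 2.85 × 8.85×10⁻¹² × 5.22×10⁻² / 8.41×10⁻⁵ = 1.57×10⁻⁸ F.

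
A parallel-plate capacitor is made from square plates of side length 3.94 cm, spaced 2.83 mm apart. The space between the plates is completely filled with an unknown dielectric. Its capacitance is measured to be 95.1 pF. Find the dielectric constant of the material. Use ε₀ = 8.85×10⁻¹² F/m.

κ ≈ 19.6

A = (3.94 cm)² = 1.55×10⁻³ m².
κ = Cd/(ε₀A) = 9.51×10⁻¹¹ × 2.83×10⁻³ / (8.85×10⁻¹² × 1.55×10⁻³) = 19.6.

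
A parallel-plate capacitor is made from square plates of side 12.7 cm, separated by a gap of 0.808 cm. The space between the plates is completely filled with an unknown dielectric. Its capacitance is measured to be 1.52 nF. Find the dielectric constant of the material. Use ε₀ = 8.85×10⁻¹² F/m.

A = (12.7 cm)² = 1.61×10⁻² m².
κ = Cd/(ε₀A) = 1.52×10⁻⁹ × 8.08×10⁻³ / (8.85×10⁻¹² × 1.61×10⁻²) = 86.0.

86.0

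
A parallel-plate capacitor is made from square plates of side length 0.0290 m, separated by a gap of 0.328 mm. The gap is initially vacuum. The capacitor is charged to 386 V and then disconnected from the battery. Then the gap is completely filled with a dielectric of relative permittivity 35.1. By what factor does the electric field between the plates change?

Isolated ⇒ Q is held fixed.
V₂ = Q/C₂ = V₁/35.1; E = V/d, so E₂/E₁ = (V₂/V₁)(d₁/d₂) = 0.0285.

0.0285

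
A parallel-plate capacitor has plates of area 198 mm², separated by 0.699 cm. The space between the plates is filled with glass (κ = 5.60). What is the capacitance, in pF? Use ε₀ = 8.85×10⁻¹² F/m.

A = 198 mm² = 1.98×10⁻⁴ m².
C = κε₀A/d = 5.60 × 8.85×10⁻¹² × 1.98×10⁻⁴ / 6.99×10⁻³ = 1.40×10⁻¹² F.

C ≈ 1.40 pF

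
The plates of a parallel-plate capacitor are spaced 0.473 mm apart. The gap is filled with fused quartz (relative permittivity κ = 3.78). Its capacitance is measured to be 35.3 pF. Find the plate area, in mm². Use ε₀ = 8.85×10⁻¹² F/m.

A ≈ 499 mm²

A = Cd/(κε₀) = 3.53×10⁻¹¹ × 4.73×10⁻⁴ / (3.78 × 8.85×10⁻¹²) = 4.99×10⁻⁴ m².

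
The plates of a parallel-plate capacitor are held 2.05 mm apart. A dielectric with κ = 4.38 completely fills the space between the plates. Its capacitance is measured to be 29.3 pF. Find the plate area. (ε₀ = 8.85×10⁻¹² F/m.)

A ≈ 15.5 cm²

A = Cd/(κε₀) = 2.93×10⁻¹¹ × 2.05×10⁻³ / (4.38 × 8.85×10⁻¹²) = 1.55×10⁻³ m².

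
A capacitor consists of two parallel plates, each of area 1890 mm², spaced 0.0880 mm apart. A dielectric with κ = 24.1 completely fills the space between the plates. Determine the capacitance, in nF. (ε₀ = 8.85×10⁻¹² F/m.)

A = 1890 mm² = 1.89×10⁻³ m².
C = κε₀A/d = 24.1 × 8.85×10⁻¹² × 1.89×10⁻³ / 8.80×10⁻⁵ = 4.58×10⁻⁹ F.

4.58 nF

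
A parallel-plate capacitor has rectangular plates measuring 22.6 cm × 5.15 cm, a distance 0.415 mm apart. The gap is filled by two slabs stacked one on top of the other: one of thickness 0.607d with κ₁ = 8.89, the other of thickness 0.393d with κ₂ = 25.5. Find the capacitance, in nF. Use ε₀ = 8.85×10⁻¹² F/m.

C ≈ 2.97 nF

A = 22.6 × 5.15 cm² = 1.16×10⁻² m².
Stacked slabs ⇒ two capacitors in series, each with the full plate area.
C₁ = κ₁ε₀A/d₁ = 8.89 × 8.85×10⁻¹² × 1.16×10⁻² / 2.52×10⁻⁴ = 3.64×10⁻⁹ F.
C₂ = κ₂ε₀A/d₂ = 25.5 × 8.85×10⁻¹² × 1.16×10⁻² / 1.63×10⁻⁴ = 1.61×10⁻⁸ F.
C = (1/C₁ + 1/C₂)⁻¹ = 2.97×10⁻⁹ F.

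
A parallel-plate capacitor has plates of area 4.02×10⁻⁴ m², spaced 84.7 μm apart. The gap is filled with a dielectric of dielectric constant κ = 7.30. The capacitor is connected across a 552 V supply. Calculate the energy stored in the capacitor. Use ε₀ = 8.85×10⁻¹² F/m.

U ≈ 46.7 μJ

C = κε₀A/d = 7.30 × 8.85×10⁻¹² × 4.02×10⁻⁴ / 8.47×10⁻⁵ = 3.07×10⁻¹⁰ F.
U = ½CV² = ½ × 3.07×10⁻¹⁰ × (552)² = 4.67×10⁻⁵ J.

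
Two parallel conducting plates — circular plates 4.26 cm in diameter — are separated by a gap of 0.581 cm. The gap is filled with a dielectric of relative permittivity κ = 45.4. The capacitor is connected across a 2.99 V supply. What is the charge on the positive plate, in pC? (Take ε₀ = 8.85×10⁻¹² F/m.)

295 pC

A = π(4.26/2 cm)² = 1.43×10⁻³ m².
C = κε₀A/d = 45.4 × 8.85×10⁻¹² × 1.43×10⁻³ / 5.81×10⁻³ = 9.86×10⁻¹¹ F.
Q = CV = 9.86×10⁻¹¹ × 2.99 = 2.95×10⁻¹⁰ C.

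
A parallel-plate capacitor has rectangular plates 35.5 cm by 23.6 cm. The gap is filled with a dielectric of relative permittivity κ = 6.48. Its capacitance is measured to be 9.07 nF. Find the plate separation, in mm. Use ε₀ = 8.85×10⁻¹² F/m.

A = 35.5 × 23.6 cm² = 8.38×10⁻² m².
d = κε₀A/C = 6.48 × 8.85×10⁻¹² × 8.38×10⁻² / 9.07×10⁻⁹ = 5.30×10⁻⁴ m.

d ≈ 0.530 mm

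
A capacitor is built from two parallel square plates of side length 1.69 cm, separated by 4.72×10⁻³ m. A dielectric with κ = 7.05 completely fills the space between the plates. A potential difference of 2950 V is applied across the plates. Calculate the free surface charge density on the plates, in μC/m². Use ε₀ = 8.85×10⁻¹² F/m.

39.0 μC/m²

A = (1.69 cm)² = 2.86×10⁻⁴ m².
C = κε₀A/d = 7.05 × 8.85×10⁻¹² × 2.86×10⁻⁴ / 4.72×10⁻³ = 3.78×10⁻¹² F.
σ = Q/A = CV/A = 3.78×10⁻¹² × 2950 / 2.86×10⁻⁴ = 3.90×10⁻⁵ C/m².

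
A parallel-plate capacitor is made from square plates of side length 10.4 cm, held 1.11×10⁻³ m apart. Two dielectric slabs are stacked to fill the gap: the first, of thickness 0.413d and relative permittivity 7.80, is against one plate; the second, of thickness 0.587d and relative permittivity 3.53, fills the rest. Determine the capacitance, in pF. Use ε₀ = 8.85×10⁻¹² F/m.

393 pF

A = (10.4 cm)² = 1.08×10⁻² m².
Stacked slabs ⇒ two capacitors in series, each with the full plate area.
C₁ = κ₁ε₀A/d₁ = 7.80 × 8.85×10⁻¹² × 1.08×10⁻² / 4.58×10⁻⁴ = 1.63×10⁻⁹ F.
C₂ = κ₂ε₀A/d₂ = 3.53 × 8.85×10⁻¹² × 1.08×10⁻² / 6.52×10⁻⁴ = 5.19×10⁻¹⁰ F.
C = (1/C₁ + 1/C₂)⁻¹ = 3.93×10⁻¹⁰ F.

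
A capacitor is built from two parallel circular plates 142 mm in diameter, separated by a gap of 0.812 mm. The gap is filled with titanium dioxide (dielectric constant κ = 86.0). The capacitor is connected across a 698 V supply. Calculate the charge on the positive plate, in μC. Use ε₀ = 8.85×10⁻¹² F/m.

A = π(142/2 mm)² = 1.58×10⁻² m².
C = κε₀A/d = 86.0 × 8.85×10⁻¹² × 1.58×10⁻² / 8.12×10⁻⁴ = 1.48×10⁻⁸ F.
Q = CV = 1.48×10⁻⁸ × 698 = 1.04×10⁻⁵ C.

Q ≈ 10.4 μC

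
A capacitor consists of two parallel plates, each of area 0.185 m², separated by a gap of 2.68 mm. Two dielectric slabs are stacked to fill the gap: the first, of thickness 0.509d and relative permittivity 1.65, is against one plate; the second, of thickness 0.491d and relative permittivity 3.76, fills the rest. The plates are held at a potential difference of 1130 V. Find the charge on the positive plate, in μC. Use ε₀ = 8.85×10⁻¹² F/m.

1.57 μC

Stacked slabs ⇒ two capacitors in series, each with the full plate area.
C₁ = κ₁ε₀A/d₁ = 1.65 × 8.85×10⁻¹² × 0.185 / 1.36×10⁻³ = 1.98×10⁻⁹ F.
C₂ = κ₂ε₀A/d₂ = 3.76 × 8.85×10⁻¹² × 0.185 / 1.32×10⁻³ = 4.68×10⁻⁹ F.
C = (1/C₁ + 1/C₂)⁻¹ = 1.39×10⁻⁹ F.
Q = CV = 1.39×10⁻⁹ × 1130 = 1.57×10⁻⁶ C.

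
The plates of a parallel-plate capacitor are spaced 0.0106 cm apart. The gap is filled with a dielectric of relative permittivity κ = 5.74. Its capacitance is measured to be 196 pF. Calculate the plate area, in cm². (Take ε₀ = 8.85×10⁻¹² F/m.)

A = Cd/(κε₀) = 1.96×10⁻¹⁰ × 1.06×10⁻⁴ / (5.74 × 8.85×10⁻¹²) = 4.09×10⁻⁴ m².

A ≈ 4.09 cm²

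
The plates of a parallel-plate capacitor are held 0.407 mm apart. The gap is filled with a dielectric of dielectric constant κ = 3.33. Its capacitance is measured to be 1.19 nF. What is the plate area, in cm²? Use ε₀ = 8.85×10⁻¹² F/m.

A = Cd/(κε₀) = 1.19×10⁻⁹ × 4.07×10⁻⁴ / (3.33 × 8.85×10⁻¹²) = 1.64×10⁻² m².

A ≈ 164 cm²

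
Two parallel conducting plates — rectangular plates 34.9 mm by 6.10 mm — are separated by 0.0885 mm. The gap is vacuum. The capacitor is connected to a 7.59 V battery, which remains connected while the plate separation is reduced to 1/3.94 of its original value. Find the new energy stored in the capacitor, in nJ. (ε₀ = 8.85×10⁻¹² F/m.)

U ≈ 2.42 nJ

A = 34.9 × 6.10 mm² = 2.13×10⁻⁴ m².
Initially C₁ = ε₀A/d = 8.85×10⁻¹² × 2.13×10⁻⁴ / 8.85×10⁻⁵ = 2.13×10⁻¹¹ F.
U₁ = 6.13×10⁻¹⁰ J.
Battery connected ⇒ V is held fixed. C₂ = 3.94 C₁ and U = ½CV², so U₂/U₁ = C₂/C₁ = 3.94.
U₂ = 3.94 × 6.13×10⁻¹⁰ = 2.42×10⁻⁹ J.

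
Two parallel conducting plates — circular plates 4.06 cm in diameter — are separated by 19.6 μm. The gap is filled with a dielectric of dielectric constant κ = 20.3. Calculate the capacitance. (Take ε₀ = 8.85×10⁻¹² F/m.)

11.9 nF

A = π(4.06/2 cm)² = 1.29×10⁻³ m².
C = κε₀A/d = 20.3 × 8.85×10⁻¹² × 1.29×10⁻³ / 1.96×10⁻⁵ = 1.19×10⁻⁸ F.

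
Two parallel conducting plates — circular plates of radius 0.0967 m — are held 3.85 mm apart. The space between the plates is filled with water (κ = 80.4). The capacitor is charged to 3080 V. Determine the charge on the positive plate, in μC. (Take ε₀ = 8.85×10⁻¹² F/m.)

A = π(0.0967 m)² = 2.94×10⁻² m².
C = κε₀A/d = 80.4 × 8.85×10⁻¹² × 2.94×10⁻² / 3.85×10⁻³ = 5.43×10⁻⁹ F.
Q = CV = 5.43×10⁻⁹ × 3080 = 1.67×10⁻⁵ C.

16.7 μC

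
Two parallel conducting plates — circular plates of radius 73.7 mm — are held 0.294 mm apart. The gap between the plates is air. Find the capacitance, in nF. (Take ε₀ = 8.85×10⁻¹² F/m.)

C ≈ 0.514 nF

A = π(73.7 mm)² = 1.71×10⁻² m².
C = ε₀A/d = 8.85×10⁻¹² × 1.71×10⁻² / 2.94×10⁻⁴ = 5.14×10⁻¹⁰ F.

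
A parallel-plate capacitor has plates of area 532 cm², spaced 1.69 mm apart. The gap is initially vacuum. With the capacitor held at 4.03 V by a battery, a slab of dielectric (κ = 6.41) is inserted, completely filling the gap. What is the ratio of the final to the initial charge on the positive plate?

6.41

Battery connected ⇒ V is held fixed.
C₂ = 6.41 C₁ and Q = CV, so Q₂/Q₁ = C₂/C₁ = 6.41.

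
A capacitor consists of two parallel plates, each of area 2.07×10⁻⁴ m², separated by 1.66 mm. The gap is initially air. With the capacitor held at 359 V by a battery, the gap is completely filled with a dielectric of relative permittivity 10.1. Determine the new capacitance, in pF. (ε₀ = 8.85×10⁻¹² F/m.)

C ≈ 11.1 pF

Initially C₁ = ε₀A/d = 8.85×10⁻¹² × 2.07×10⁻⁴ / 1.66×10⁻³ = 1.10×10⁻¹² F.
C = κε₀A/d scales with κ, so C₂/C₁ = κ = 10.1.
C₂ = 10.1 × 1.10×10⁻¹² = 1.11×10⁻¹¹ F.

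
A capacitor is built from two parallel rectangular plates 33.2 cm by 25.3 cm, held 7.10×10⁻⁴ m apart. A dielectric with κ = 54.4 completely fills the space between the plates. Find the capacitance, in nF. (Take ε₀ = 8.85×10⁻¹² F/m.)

C ≈ 57.0 nF

A = 33.2 × 25.3 cm² = 8.40×10⁻² m².
C = κε₀A/d = 54.4 × 8.85×10⁻¹² × 8.40×10⁻² / 7.10×10⁻⁴ = 5.70×10⁻⁸ F.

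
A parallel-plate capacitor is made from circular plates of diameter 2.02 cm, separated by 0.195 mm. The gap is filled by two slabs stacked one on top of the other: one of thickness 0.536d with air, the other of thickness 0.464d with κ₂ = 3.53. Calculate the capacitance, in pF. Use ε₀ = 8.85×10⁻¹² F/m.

A = π(2.02/2 cm)² = 3.20×10⁻⁴ m².
Stacked slabs ⇒ two capacitors in series, each with the full plate area.
C₁ = κ₁ε₀A/d₁ = 1.00 × 8.85×10⁻¹² × 3.20×10⁻⁴ / 1.05×10⁻⁴ = 2.71×10⁻¹¹ F.
C₂ = κ₂ε₀A/d₂ = 3.53 × 8.85×10⁻¹² × 3.20×10⁻⁴ / 9.05×10⁻⁵ = 1.11×10⁻¹⁰ F.
C = (1/C₁ + 1/C₂)⁻¹ = 2.18×10⁻¹¹ F.

21.8 pF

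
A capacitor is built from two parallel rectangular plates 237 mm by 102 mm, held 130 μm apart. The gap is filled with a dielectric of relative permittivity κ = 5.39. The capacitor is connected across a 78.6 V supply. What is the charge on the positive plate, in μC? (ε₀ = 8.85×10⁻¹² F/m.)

Q ≈ 0.697 μC

A = 237 × 102 mm² = 2.42×10⁻² m².
C = κε₀A/d = 5.39 × 8.85×10⁻¹² × 2.42×10⁻² / 1.30×10⁻⁴ = 8.87×10⁻⁹ F.
Q = CV = 8.87×10⁻⁹ × 78.6 = 6.97×10⁻⁷ C.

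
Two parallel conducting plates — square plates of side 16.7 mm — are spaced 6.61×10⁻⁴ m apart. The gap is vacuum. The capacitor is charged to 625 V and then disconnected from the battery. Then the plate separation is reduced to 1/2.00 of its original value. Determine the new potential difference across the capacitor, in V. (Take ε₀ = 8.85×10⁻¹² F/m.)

A = (16.7 mm)² = 2.79×10⁻⁴ m².
Initially C₁ = ε₀A/d = 8.85×10⁻¹² × 2.79×10⁻⁴ / 6.61×10⁻⁴ = 3.73×10⁻¹² F.
V₁ = 6.25×10² V.
Isolated ⇒ Q is held fixed. C₂ = 2.00 C₁ and V = Q/C, so V₂/V₁ = C₁/C₂ = 0.500.
V₂ = 0.500 × 6.25×10² = 3.12×10² V.

312 V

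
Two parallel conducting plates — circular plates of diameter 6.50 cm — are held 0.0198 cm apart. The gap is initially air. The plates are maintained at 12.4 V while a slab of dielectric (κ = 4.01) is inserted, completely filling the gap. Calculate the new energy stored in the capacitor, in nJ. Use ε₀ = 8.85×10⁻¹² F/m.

A = π(6.50/2 cm)² = 3.32×10⁻³ m².
Initially C₁ = ε₀A/d = 8.85×10⁻¹² × 3.32×10⁻³ / 1.98×10⁻⁴ = 1.48×10⁻¹⁰ F.
U₁ = 1.14×10⁻⁸ J.
Battery connected ⇒ V is held fixed. C₂ = 4.01 C₁ and U = ½CV², so U₂/U₁ = C₂/C₁ = 4.01.
U₂ = 4.01 × 1.14×10⁻⁸ = 4.57×10⁻⁸ J.

U ≈ 45.7 nJ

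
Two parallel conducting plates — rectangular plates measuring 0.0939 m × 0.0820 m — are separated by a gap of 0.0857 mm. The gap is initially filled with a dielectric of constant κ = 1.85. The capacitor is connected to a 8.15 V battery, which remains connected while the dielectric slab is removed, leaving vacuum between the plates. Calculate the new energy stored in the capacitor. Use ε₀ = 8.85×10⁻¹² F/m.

A = 0.0939 × 0.0820 m² = 7.70×10⁻³ m².
Initially C₁ = κε₀A/d = 1.85 × 8.85×10⁻¹² × 7.70×10⁻³ / 8.57×10⁻⁵ = 1.47×10⁻⁹ F.
U₁ = 4.89×10⁻⁸ J.
Battery connected ⇒ V is held fixed. C₂ = 0.541 C₁ and U = ½CV², so U₂/U₁ = C₂/C₁ = 0.541.
U₂ = 0.541 × 4.89×10⁻⁸ = 2.64×10⁻⁸ J.

26.4 nJ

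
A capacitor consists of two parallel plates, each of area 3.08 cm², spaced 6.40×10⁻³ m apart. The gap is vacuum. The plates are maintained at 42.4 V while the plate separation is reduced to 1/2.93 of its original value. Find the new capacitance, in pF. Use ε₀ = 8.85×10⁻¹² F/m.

A = 3.08 cm² = 3.08×10⁻⁴ m².
Initially C₁ = ε₀A/d = 8.85×10⁻¹² × 3.08×10⁻⁴ / 6.40×10⁻³ = 4.26×10⁻¹³ F.
C = ε₀A/d scales as 1/d, so C₂/C₁ = d₁/d₂ = 2.93.
C₂ = 2.93 × 4.26×10⁻¹³ = 1.25×10⁻¹² F.

1.25 pF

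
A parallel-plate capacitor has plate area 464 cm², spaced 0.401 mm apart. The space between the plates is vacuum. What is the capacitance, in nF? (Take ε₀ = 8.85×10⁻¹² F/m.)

1.02 nF

A = 464 cm² = 4.64×10⁻² m².
C = ε₀A/d = 8.85×10⁻¹² × 4.64×10⁻² / 4.01×10⁻⁴ = 1.02×10⁻⁹ F.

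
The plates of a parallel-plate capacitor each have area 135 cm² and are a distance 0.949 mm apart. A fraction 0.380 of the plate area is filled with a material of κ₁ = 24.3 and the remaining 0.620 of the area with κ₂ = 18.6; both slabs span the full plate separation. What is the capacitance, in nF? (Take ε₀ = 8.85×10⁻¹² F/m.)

2.61 nF

A = 135 cm² = 1.35×10⁻² m².
Side-by-side slabs ⇒ two capacitors in parallel, each spanning the full gap.
C₁ = κ₁ε₀A₁/d = 24.3 × 8.85×10⁻¹² × 5.13×10⁻³ / 9.49×10⁻⁴ = 1.16×10⁻⁹ F.
C₂ = κ₂ε₀A₂/d = 18.6 × 8.85×10⁻¹² × 8.37×10⁻³ / 9.49×10⁻⁴ = 1.45×10⁻⁹ F.
C = C₁ + C₂ = 2.61×10⁻⁹ F.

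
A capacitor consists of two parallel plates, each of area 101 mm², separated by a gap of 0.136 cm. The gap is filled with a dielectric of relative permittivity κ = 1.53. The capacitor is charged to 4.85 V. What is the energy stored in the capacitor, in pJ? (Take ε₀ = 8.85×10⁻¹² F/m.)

A = 101 mm² = 1.01×10⁻⁴ m².
C = κε₀A/d = 1.53 × 8.85×10⁻¹² × 1.01×10⁻⁴ / 1.36×10⁻³ = 1.01×10⁻¹² F.
U = ½CV² = ½ × 1.01×10⁻¹² × (4.85)² = 1.18×10⁻¹¹ J.

11.8 pJ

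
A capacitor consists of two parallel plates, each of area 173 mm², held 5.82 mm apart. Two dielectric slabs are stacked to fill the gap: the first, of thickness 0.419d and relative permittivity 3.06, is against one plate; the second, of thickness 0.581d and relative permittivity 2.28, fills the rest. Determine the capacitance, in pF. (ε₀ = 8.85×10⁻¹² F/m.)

A = 173 mm² = 1.73×10⁻⁴ m².
Stacked slabs ⇒ two capacitors in series, each with the full plate area.
C₁ = κ₁ε₀A/d₁ = 3.06 × 8.85×10⁻¹² × 1.73×10⁻⁴ / 2.44×10⁻³ = 1.92×10⁻¹² F.
C₂ = κ₂ε₀A/d₂ = 2.28 × 8.85×10⁻¹² × 1.73×10⁻⁴ / 3.38×10⁻³ = 1.03×10⁻¹² F.
C = (1/C₁ + 1/C₂)⁻¹ = 6.72×10⁻¹³ F.

C ≈ 0.672 pF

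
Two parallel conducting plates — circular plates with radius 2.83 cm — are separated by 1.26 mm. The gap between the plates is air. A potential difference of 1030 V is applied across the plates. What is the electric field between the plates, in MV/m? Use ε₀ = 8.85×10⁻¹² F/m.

E ≈ 0.817 MV/m

E = V/d = 1030 / 1.26×10⁻³ = 8.17×10⁵ V/m.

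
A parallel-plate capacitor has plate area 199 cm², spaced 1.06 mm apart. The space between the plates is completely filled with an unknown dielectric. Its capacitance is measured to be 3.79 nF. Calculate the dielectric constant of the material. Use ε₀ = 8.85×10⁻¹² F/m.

A = 199 cm² = 1.99×10⁻² m².
κ = Cd/(ε₀A) = 3.79×10⁻⁹ × 1.06×10⁻³ / (8.85×10⁻¹² × 1.99×10⁻²) = 22.8.

κ ≈ 22.8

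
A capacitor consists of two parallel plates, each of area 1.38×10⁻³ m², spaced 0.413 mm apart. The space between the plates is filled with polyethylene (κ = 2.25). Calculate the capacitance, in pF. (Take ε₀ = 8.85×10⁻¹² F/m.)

C = κε₀A/d = 2.25 × 8.85×10⁻¹² × 1.38×10⁻³ / 4.13×10⁻⁴ = 6.65×10⁻¹¹ F.

66.5 pF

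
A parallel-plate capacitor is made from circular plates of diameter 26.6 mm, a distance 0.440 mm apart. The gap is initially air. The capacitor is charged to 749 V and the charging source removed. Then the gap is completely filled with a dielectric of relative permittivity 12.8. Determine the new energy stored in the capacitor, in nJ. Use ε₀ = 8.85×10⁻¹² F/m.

A = π(26.6/2 mm)² = 5.56×10⁻⁴ m².
Initially C₁ = ε₀A/d = 8.85×10⁻¹² × 5.56×10⁻⁴ / 4.40×10⁻⁴ = 1.12×10⁻¹¹ F.
U₁ = 3.14×10⁻⁶ J.
Isolated ⇒ Q is held fixed. C₂ = 12.8 C₁ and U = Q²/(2C), so U₂/U₁ = C₁/C₂ = 0.0781.
U₂ = 0.0781 × 3.14×10⁻⁶ = 2.45×10⁻⁷ J.

U ≈ 245 nJ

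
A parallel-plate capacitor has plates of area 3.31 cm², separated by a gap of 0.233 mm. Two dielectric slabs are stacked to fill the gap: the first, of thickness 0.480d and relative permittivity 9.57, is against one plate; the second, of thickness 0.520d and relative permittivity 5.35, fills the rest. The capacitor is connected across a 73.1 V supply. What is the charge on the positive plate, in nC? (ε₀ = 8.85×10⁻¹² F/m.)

Q ≈ 6.24 nC

A = 3.31 cm² = 3.31×10⁻⁴ m².
Stacked slabs ⇒ two capacitors in series, each with the full plate area.
C₁ = κ₁ε₀A/d₁ = 9.57 × 8.85×10⁻¹² × 3.31×10⁻⁴ / 1.12×10⁻⁴ = 2.51×10⁻¹⁰ F.
C₂ = κ₂ε₀A/d₂ = 5.35 × 8.85×10⁻¹² × 3.31×10⁻⁴ / 1.21×10⁻⁴ = 1.29×10⁻¹⁰ F.
C = (1/C₁ + 1/C₂)⁻¹ = 8.53×10⁻¹¹ F.
Q = CV = 8.53×10⁻¹¹ × 73.1 = 6.24×10⁻⁹ C.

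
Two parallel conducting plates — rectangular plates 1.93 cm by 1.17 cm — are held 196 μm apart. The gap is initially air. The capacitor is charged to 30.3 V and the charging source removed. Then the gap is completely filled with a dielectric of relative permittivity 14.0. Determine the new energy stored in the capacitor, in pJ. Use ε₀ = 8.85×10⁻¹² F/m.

U ≈ 334 pJ

A = 1.93 × 1.17 cm² = 2.26×10⁻⁴ m².
Initially C₁ = ε₀A/d = 8.85×10⁻¹² × 2.26×10⁻⁴ / 1.96×10⁻⁴ = 1.02×10⁻¹¹ F.
U₁ = 4.68×10⁻⁹ J.
Isolated ⇒ Q is held fixed. C₂ = 14.0 C₁ and U = Q²/(2C), so U₂/U₁ = C₁/C₂ = 0.0714.
U₂ = 0.0714 × 4.68×10⁻⁹ = 3.34×10⁻¹⁰ J.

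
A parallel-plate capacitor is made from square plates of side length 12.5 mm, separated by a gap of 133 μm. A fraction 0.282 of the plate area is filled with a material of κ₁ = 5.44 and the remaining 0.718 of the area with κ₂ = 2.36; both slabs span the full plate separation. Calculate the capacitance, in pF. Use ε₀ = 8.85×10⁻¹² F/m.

A = (12.5 mm)² = 1.56×10⁻⁴ m².
Side-by-side slabs ⇒ two capacitors in parallel, each spanning the full gap.
C₁ = κ₁ε₀A₁/d = 5.44 × 8.85×10⁻¹² × 4.41×10⁻⁵ / 1.33×10⁻⁴ = 1.59×10⁻¹¹ F.
C₂ = κ₂ε₀A₂/d = 2.36 × 8.85×10⁻¹² × 1.12×10⁻⁴ / 1.33×10⁻⁴ = 1.76×10⁻¹¹ F.
C = C₁ + C₂ = 3.36×10⁻¹¹ F.

C ≈ 33.6 pF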